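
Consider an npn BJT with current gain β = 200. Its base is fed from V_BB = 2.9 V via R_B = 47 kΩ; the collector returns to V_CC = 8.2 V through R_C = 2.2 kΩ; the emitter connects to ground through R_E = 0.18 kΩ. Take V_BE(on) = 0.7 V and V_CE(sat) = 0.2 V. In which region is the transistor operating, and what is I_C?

saturation; I_C ≈ 3.4 mA

Assume active: I_B = (2.9 − 0.7)/(47 + 201×0.18) = 0.0264 mA, I_C = β·I_B = 5.29 mA.
Then V_CE = 8.2 − 5.29×2.2 − 5.32×0.18 = -4.39 V < 0.2 V — the active assumption fails.
Re-solve with V_CE = 0.2 V. KCL at the emitter: V_E/R_E = (V_BB−0.7−V_E)/R_B + (V_CC−0.2−V_E)/R_C, giving V_E = 0.611 V.
I_C = (V_CC − 0.2 − V_E)/R_C = (8 − 0.611)/2.2 = 3.36 mA.
Check: I_B = (2.2 − 0.611)/47 = 0.0338 mA, and β·I_B = 6.76 mA > I_C, confirming saturation.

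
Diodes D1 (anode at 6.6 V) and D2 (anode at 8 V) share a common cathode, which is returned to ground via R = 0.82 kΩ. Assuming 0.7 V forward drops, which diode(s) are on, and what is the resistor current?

Only D2 conducts; I_R ≈ 8.9 mA

Assume both conduct. Then node N would need to be at both 6.6−0.7 = 5.9 V and 8−0.7 = 7.3 V, which is impossible.
Assume only D2 conducts: V_N = 8 − 0.7 = 7.3 V, so I_R = 7.3/0.82 = 8.9 mA.
Check D1: its anode-to-cathode voltage is 6.6 − 7.3 = -0.7 V < 0.7 V, so it is off. The assumption is consistent.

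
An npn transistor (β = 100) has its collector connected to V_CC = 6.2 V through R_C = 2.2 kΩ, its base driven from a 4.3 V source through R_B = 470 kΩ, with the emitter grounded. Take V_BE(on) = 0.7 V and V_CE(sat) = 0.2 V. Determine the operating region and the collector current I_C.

active; I_C ≈ 0.77 mA

Assume active. Base-emitter loop: I_B = (V_BB − V_BE)/R_B = (4.3 − 0.7)/470 = 0.00766 mA.
I_C = β·I_B = 100×0.00766 = 0.766 mA.
V_CE = V_CC − I_C·R_C = 6.2 − 0.766×2.2 = 4.51 V > V_CE(sat), so the active-region assumption holds.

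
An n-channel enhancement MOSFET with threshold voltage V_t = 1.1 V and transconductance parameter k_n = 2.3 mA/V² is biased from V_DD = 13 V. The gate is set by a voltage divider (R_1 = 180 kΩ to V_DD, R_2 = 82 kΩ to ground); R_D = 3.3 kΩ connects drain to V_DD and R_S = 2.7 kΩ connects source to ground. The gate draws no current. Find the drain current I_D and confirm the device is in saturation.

V_G = V_DD·R_2/(R_1+R_2) = 13×82/262 = 4.07 V.
Assume saturation: I_D = (k_n/2)(V_GS − V_t)² with V_GS = V_G − I_D·R_S = 4.07 − 2.7·I_D.
Substituting gives 8.38·I_D² − 19.4·I_D + 10.1 = 0, with roots I_D = 0.792 or 1.53 mA.
The root I_D = 1.53 mA gives V_GS = -0.052 V ≤ V_t, so take I_D = 0.792 mA.
Then V_GS = 1.93 V and V_DS = V_DD − I_D(R_D+R_S) = 13 − 0.792×6 = 8.25 V.
Saturation requires V_DS ≥ V_GS − V_t = 0.83 V; 8.25 ≥ 0.83 ✓.

I_D ≈ 0.79 mA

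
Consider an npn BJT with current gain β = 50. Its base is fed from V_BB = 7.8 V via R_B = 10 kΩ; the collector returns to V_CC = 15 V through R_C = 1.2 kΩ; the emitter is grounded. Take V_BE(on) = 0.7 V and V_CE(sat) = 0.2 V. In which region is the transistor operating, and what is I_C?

saturation; I_C ≈ 12 mA

Assume active: I_B = (7.8 − 0.7)/10 = 0.71 mA, giving I_C = β·I_B = 35.5 mA.
But then V_CE = 15 − 35.5×1.2 = -27.6 V < V_CE(sat) = 0.2 V — impossible in the active region.
So the transistor is saturated. With V_CE = 0.2 V, I_C = (V_CC − 0.2)/R_C = 14.8/1.2 = 12.3 mA.
Check: β·I_B = 35.5 mA > I_C = 12.3 mA, confirming saturation.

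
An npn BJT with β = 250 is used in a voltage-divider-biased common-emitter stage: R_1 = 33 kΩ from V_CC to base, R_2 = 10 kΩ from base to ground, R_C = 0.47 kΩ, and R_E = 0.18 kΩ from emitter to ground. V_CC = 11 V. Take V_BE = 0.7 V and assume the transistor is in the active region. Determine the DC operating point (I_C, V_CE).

Thevenize the base divider: V_Th = V_CC·R_2/(R_1+R_2) = 11×10/43 = 2.56 V, R_Th = R_1‖R_2 = 7.67 kΩ.
Base-emitter loop: V_Th = I_B·R_Th + V_BE + (β+1)I_B·R_E, so I_B = (2.56 − 0.7) / (7.67 + 251×0.18) = 0.0352 mA.
I_C = β·I_B = 250×0.0352 = 8.79 mA, and I_E = (β+1)I_B = 8.82 mA.
V_CE = V_CC − I_C·R_C − I_E·R_E = 11 − 8.79×0.47 − 8.82×0.18 = 5.28 V.
V_CE = 5.28 V > 0.2 V confirms active-region operation.

I_C ≈ 8.8 mA, V_CE ≈ 5.3 V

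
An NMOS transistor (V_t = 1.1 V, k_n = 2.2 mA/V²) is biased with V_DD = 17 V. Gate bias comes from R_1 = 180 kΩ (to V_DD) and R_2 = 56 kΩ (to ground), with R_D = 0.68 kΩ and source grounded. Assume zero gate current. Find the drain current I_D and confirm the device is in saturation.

V_G = V_DD·R_2/(R_1+R_2) = 17×56/236 = 4.03 V. With the source grounded, V_GS = V_G = 4.03 V.
Assume saturation: I_D = (k_n/2)(V_GS − V_t)² = (2.2/2)×(4.03 − 1.1)² = 1.1×2.93² = 9.47 mA.
V_DS = V_DD − I_D·R_D = 17 − 9.47×0.68 = 10.6 V.
Saturation requires V_DS ≥ V_GS − V_t = 2.93 V; 10.6 ≥ 2.93 ✓.

I_D ≈ 9.5 mA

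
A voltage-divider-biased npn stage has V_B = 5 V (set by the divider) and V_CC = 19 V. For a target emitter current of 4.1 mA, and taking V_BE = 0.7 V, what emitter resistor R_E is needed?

R_E ≈ 1 kΩ

V_E = V_B − V_BE = 5 − 0.7 = 4.3 V.
R_E = V_E / I_E = 4.3 / 4.1 = 1.05 kΩ.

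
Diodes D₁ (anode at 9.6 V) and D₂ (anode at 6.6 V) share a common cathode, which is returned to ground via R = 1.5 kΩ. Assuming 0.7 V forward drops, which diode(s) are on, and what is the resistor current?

Only D₁ conducts; I_R ≈ 5.9 mA

Assume both conduct. Then node N would need to be at both 9.6−0.7 = 8.9 V and 6.6−0.7 = 5.9 V, which is impossible.
Assume only D₁ conducts: V_N = 9.6 − 0.7 = 8.9 V, so I_R = 8.9/1.5 = 5.93 mA.
Check D₂: its anode-to-cathode voltage is 6.6 − 8.9 = -2.3 V < 0.7 V, so it is off. The assumption is consistent.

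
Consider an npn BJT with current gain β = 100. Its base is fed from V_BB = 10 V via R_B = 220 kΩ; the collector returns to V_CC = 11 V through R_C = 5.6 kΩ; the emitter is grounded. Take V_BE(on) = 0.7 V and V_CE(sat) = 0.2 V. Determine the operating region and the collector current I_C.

saturation; I_C ≈ 1.9 mA

Assume active: I_B = (10 − 0.7)/220 = 0.0423 mA, giving I_C = β·I_B = 4.23 mA.
But then V_CE = 11 − 4.23×5.6 = -12.7 V < V_CE(sat) = 0.2 V — impossible in the active region.
So the transistor is saturated. With V_CE = 0.2 V, I_C = (V_CC − 0.2)/R_C = 10.8/5.6 = 1.93 mA.
Check: β·I_B = 4.23 mA > I_C = 1.93 mA, confirming saturation.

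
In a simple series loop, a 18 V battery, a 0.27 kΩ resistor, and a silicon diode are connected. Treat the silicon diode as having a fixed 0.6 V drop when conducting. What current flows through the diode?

I ≈ 64 mA

KVL around the loop: 18 = V_D + I·R = 0.6 + I × 0.27 kΩ.
So I = (18 − 0.6) / 0.27 kΩ = 17.4 / 0.27 = 64.4 mA.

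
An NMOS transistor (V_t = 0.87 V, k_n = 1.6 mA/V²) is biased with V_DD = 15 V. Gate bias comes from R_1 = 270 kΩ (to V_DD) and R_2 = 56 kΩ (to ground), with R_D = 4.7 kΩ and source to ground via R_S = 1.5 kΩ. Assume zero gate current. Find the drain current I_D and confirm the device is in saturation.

V_G = V_DD·R_2/(R_1+R_2) = 15×56/326 = 2.58 V.
Assume saturation: I_D = (k_n/2)(V_GS − V_t)² with V_GS = V_G − I_D·R_S = 2.58 − 1.5·I_D.
Substituting gives 1.8·I_D² − 5.1·I_D + 2.33 = 0, with roots I_D = 0.573 or 2.26 mA.
The root I_D = 2.26 mA gives V_GS = -0.81 V ≤ V_t, so take I_D = 0.573 mA.
Then V_GS = 1.72 V and V_DS = V_DD − I_D(R_D+R_S) = 15 − 0.573×6.2 = 11.4 V.
Saturation requires V_DS ≥ V_GS − V_t = 0.847 V; 11.4 ≥ 0.847 ✓.

I_D ≈ 0.57 mA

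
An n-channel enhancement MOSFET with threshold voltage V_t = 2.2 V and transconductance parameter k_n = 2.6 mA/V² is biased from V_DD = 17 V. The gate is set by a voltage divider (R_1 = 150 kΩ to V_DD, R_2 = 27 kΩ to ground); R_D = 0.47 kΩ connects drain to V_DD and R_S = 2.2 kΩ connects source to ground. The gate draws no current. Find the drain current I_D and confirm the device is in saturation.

V_G = V_DD·R_2/(R_1+R_2) = 17×27/177 = 2.59 V.
Assume saturation: I_D = (k_n/2)(V_GS − V_t)² with V_GS = V_G − I_D·R_S = 2.59 − 2.2·I_D.
Substituting gives 6.29·I_D² − 3.25·I_D + 0.201 = 0, with roots I_D = 0.0719 or 0.445 mA.
The root I_D = 0.445 mA gives V_GS = 1.62 V ≤ V_t, so take I_D = 0.0719 mA.
Then V_GS = 2.44 V and V_DS = V_DD − I_D(R_D+R_S) = 17 − 0.0719×2.67 = 16.8 V.
Saturation requires V_DS ≥ V_GS − V_t = 0.235 V; 16.8 ≥ 0.235 ✓.

I_D ≈ 0.072 mA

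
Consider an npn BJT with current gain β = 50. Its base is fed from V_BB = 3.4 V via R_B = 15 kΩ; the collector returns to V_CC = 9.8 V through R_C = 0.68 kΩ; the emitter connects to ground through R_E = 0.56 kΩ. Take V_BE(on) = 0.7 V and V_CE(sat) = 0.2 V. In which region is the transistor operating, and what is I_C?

Assume active. Base-emitter loop: I_B = (V_BB − V_BE)/(R_B + (β+1)R_E) = (3.4 − 0.7)/(15 + 51×0.56) = 0.062 mA.
I_C = β·I_B = 50×0.062 = 3.1 mA.
V_CE = V_CC − I_C·R_C − I_E·R_E = 9.8 − 3.1×0.68 − 3.16×0.56 = 5.92 V > V_CE(sat), so the active-region assumption holds.

active; I_C ≈ 3.1 mA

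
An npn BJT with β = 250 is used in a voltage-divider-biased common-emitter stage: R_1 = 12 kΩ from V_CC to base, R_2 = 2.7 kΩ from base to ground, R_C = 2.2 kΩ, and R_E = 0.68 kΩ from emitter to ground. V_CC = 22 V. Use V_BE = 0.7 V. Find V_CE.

Thevenize the base divider: V_Th = V_CC·R_2/(R_1+R_2) = 22×2.7/14.7 = 4.04 V, R_Th = R_1‖R_2 = 2.2 kΩ.
Base-emitter loop: V_Th = I_B·R_Th + V_BE + (β+1)I_B·R_E, so I_B = (4.04 − 0.7) / (2.2 + 251×0.68) = 0.0193 mA.
I_C = β·I_B = 250×0.0193 = 4.83 mA, and I_E = (β+1)I_B = 4.85 mA.
V_CE = V_CC − I_C·R_C − I_E·R_E = 22 − 4.83×2.2 − 4.85×0.68 = 8.07 V.
V_CE = 8.07 V > 0.2 V confirms active-region operation.

V_CE ≈ 8.1 V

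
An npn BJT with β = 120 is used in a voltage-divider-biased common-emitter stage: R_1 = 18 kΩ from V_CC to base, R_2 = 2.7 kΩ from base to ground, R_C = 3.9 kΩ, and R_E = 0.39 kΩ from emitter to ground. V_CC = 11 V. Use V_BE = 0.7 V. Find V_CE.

Thevenize the base divider: V_Th = V_CC·R_2/(R_1+R_2) = 11×2.7/20.7 = 1.43 V, R_Th = R_1‖R_2 = 2.35 kΩ.
Base-emitter loop: V_Th = I_B·R_Th + V_BE + (β+1)I_B·R_E, so I_B = (1.43 − 0.7) / (2.35 + 121×0.39) = 0.0148 mA.
I_C = β·I_B = 120×0.0148 = 1.78 mA, and I_E = (β+1)I_B = 1.79 mA.
V_CE = V_CC − I_C·R_C − I_E·R_E = 11 − 1.78×3.9 − 1.79×0.39 = 3.36 V.
V_CE = 3.36 V > 0.2 V confirms active-region operation.

V_CE ≈ 3.4 V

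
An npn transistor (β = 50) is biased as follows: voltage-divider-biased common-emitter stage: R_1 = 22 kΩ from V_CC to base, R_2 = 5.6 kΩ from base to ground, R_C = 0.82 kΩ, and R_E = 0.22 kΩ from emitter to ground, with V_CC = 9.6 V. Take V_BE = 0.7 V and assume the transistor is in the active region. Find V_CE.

V_CE ≈ 5.4 V

Thevenize the base divider: V_Th = V_CC·R_2/(R_1+R_2) = 9.6×5.6/27.6 = 1.95 V, R_Th = R_1‖R_2 = 4.46 kΩ.
Base-emitter loop: V_Th = I_B·R_Th + V_BE + (β+1)I_B·R_E, so I_B = (1.95 − 0.7) / (4.46 + 51×0.22) = 0.0796 mA.
I_C = β·I_B = 50×0.0796 = 3.98 mA, and I_E = (β+1)I_B = 4.06 mA.
V_CE = V_CC − I_C·R_C − I_E·R_E = 9.6 − 3.98×0.82 − 4.06×0.22 = 5.45 V.
V_CE = 5.45 V > 0.2 V confirms active-region operation.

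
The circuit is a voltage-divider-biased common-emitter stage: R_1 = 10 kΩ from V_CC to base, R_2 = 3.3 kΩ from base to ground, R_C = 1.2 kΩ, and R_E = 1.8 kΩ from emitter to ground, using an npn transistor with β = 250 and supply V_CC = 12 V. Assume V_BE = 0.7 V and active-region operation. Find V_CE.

V_CE ≈ 8.2 V

Thevenize the base divider: V_Th = V_CC·R_2/(R_1+R_2) = 12×3.3/13.3 = 2.98 V, R_Th = R_1‖R_2 = 2.48 kΩ.
Base-emitter loop: V_Th = I_B·R_Th + V_BE + (β+1)I_B·R_E, so I_B = (2.98 − 0.7) / (2.48 + 251×1.8) = 0.00501 mA.
I_C = β·I_B = 250×0.00501 = 1.25 mA, and I_E = (β+1)I_B = 1.26 mA.
V_CE = V_CC − I_C·R_C − I_E·R_E = 12 − 1.25×1.2 − 1.26×1.8 = 8.23 V.
V_CE = 8.23 V > 0.2 V confirms active-region operation.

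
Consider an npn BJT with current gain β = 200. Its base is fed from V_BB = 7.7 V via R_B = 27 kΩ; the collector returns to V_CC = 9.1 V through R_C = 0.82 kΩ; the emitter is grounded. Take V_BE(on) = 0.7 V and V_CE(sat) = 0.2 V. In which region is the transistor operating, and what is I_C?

Assume active: I_B = (7.7 − 0.7)/27 = 0.259 mA, giving I_C = β·I_B = 51.9 mA.
But then V_CE = 9.1 − 51.9×0.82 = -33.4 V < V_CE(sat) = 0.2 V — impossible in the active region.
So the transistor is saturated. With V_CE = 0.2 V, I_C = (V_CC − 0.2)/R_C = 8.9/0.82 = 10.9 mA.
Check: β·I_B = 51.9 mA > I_C = 10.9 mA, confirming saturation.

saturation; I_C ≈ 11 mA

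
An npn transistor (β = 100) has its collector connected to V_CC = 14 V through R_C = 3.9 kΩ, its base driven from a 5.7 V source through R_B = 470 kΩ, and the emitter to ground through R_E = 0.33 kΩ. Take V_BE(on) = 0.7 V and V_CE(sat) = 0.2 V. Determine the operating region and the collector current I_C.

Assume active. Base-emitter loop: I_B = (V_BB − V_BE)/(R_B + (β+1)R_E) = (5.7 − 0.7)/(470 + 101×0.33) = 0.00993 mA.
I_C = β·I_B = 100×0.00993 = 0.993 mA.
V_CE = V_CC − I_C·R_C − I_E·R_E = 14 − 0.993×3.9 − 1×0.33 = 9.79 V > V_CE(sat), so the active-region assumption holds.

active; I_C ≈ 0.99 mA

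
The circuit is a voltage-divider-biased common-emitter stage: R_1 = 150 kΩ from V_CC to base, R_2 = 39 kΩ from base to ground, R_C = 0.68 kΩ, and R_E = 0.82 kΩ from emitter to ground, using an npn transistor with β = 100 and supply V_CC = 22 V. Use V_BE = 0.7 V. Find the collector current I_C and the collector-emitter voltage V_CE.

I_C ≈ 3.4 mA, V_CE ≈ 17 V

Thevenize the base divider: V_Th = V_CC·R_2/(R_1+R_2) = 22×39/189 = 4.54 V, R_Th = R_1‖R_2 = 31 kΩ.
Base-emitter loop: V_Th = I_B·R_Th + V_BE + (β+1)I_B·R_E, so I_B = (4.54 − 0.7) / (31 + 101×0.82) = 0.0337 mA.
I_C = β·I_B = 100×0.0337 = 3.37 mA, and I_E = (β+1)I_B = 3.41 mA.
V_CE = V_CC − I_C·R_C − I_E·R_E = 22 − 3.37×0.68 − 3.41×0.82 = 16.9 V.
V_CE = 16.9 V > 0.2 V confirms active-region operation.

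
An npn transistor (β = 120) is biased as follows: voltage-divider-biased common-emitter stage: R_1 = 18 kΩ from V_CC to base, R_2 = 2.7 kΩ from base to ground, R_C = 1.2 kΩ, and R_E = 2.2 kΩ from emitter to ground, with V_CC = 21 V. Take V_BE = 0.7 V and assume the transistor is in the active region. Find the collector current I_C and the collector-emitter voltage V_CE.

I_C ≈ 0.91 mA, V_CE ≈ 18 V

Thevenize the base divider: V_Th = V_CC·R_2/(R_1+R_2) = 21×2.7/20.7 = 2.74 V, R_Th = R_1‖R_2 = 2.35 kΩ.
Base-emitter loop: V_Th = I_B·R_Th + V_BE + (β+1)I_B·R_E, so I_B = (2.74 − 0.7) / (2.35 + 121×2.2) = 0.00759 mA.
I_C = β·I_B = 120×0.00759 = 0.911 mA, and I_E = (β+1)I_B = 0.919 mA.
V_CE = V_CC − I_C·R_C − I_E·R_E = 21 − 0.911×1.2 − 0.919×2.2 = 17.9 V.
V_CE = 17.9 V > 0.2 V confirms active-region operation.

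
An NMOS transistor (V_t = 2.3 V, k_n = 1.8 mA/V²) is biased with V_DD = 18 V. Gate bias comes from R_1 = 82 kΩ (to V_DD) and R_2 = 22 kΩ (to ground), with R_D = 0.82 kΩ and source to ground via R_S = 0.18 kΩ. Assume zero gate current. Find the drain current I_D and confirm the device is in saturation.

V_G = V_DD·R_2/(R_1+R_2) = 18×22/104 = 3.81 V.
Assume saturation: I_D = (k_n/2)(V_GS − V_t)² with V_GS = V_G − I_D·R_S = 3.81 − 0.18·I_D.
Substituting gives 0.0292·I_D² − 1.49·I_D + 2.05 = 0, with roots I_D = 1.41 or 49.6 mA.
The root I_D = 49.6 mA gives V_GS = -5.13 V ≤ V_t, so take I_D = 1.41 mA.
Then V_GS = 3.55 V and V_DS = V_DD − I_D(R_D+R_S) = 18 − 1.41×1 = 16.6 V.
Saturation requires V_DS ≥ V_GS − V_t = 1.25 V; 16.6 ≥ 1.25 ✓.

I_D ≈ 1.4 mA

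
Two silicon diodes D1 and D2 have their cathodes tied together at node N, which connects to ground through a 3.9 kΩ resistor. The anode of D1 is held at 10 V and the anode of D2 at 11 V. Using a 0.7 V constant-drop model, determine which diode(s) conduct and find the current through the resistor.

Assume both conduct. Then node N would need to be at both 10−0.7 = 9.3 V and 11−0.7 = 10.3 V, which is impossible.
Assume only D2 conducts: V_N = 11 − 0.7 = 10.3 V, so I_R = 10.3/3.9 = 2.64 mA.
Check D1: its anode-to-cathode voltage is 10 − 10.3 = -0.3 V < 0.7 V, so it is off. The assumption is consistent.

Only D2 conducts; I_R ≈ 2.6 mA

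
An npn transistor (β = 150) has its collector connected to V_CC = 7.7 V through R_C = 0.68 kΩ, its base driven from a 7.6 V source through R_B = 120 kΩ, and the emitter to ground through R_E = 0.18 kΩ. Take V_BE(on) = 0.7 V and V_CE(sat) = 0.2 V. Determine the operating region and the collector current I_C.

active; I_C ≈ 7 mA

Assume active. Base-emitter loop: I_B = (V_BB − V_BE)/(R_B + (β+1)R_E) = (7.6 − 0.7)/(120 + 151×0.18) = 0.0469 mA.
I_C = β·I_B = 150×0.0469 = 7.03 mA.
V_CE = V_CC − I_C·R_C − I_E·R_E = 7.7 − 7.03×0.68 − 7.08×0.18 = 1.64 V > V_CE(sat), so the active-region assumption holds.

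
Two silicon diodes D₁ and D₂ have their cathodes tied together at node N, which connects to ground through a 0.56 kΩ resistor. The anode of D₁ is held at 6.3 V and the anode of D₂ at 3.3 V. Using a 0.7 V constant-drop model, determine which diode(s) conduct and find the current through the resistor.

Assume both conduct. Then node N would need to be at both 6.3−0.7 = 5.6 V and 3.3−0.7 = 2.6 V, which is impossible.
Assume only D₁ conducts: V_N = 6.3 − 0.7 = 5.6 V, so I_R = 5.6/0.56 = 10 mA.
Check D₂: its anode-to-cathode voltage is 3.3 − 5.6 = -2.3 V < 0.7 V, so it is off. The assumption is consistent.

Only D₁ conducts; I_R ≈ 10 mA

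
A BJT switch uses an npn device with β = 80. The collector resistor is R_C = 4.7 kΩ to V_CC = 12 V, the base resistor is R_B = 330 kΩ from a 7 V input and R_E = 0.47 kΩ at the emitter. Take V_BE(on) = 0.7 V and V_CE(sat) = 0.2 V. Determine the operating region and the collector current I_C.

Assume active. Base-emitter loop: I_B = (V_BB − V_BE)/(R_B + (β+1)R_E) = (7 − 0.7)/(330 + 81×0.47) = 0.0171 mA.
I_C = β·I_B = 80×0.0171 = 1.37 mA.
V_CE = V_CC − I_C·R_C − I_E·R_E = 12 − 1.37×4.7 − 1.39×0.47 = 4.91 V > V_CE(sat), so the active-region assumption holds.

active; I_C ≈ 1.4 mA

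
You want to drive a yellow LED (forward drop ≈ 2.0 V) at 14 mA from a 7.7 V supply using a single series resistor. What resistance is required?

The resistor drops V_S − V_D = 7.7 − 2.0 = 5.7 V at 14 mA.
R = 5.7 V / 14 mA = 0.407 kΩ.

R ≈ 0.41 kΩ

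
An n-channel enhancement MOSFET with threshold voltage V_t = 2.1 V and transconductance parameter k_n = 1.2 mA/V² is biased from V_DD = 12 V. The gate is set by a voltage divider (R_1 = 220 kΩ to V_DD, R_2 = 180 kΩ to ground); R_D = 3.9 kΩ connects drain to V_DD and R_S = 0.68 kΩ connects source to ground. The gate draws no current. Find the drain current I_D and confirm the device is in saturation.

I_D ≈ 2.1 mA

V_G = V_DD·R_2/(R_1+R_2) = 12×180/400 = 5.4 V.
Assume saturation: I_D = (k_n/2)(V_GS − V_t)² with V_GS = V_G − I_D·R_S = 5.4 − 0.68·I_D.
Substituting gives 0.277·I_D² − 3.69·I_D + 6.53 = 0, with roots I_D = 2.1 or 11.2 mA.
The root I_D = 11.2 mA gives V_GS = -2.22 V ≤ V_t, so take I_D = 2.1 mA.
Then V_GS = 3.97 V and V_DS = V_DD − I_D(R_D+R_S) = 12 − 2.1×4.58 = 2.38 V.
Saturation requires V_DS ≥ V_GS − V_t = 1.87 V; 2.38 ≥ 1.87 ✓.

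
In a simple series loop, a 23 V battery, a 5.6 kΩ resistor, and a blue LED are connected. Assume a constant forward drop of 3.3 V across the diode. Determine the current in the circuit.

I ≈ 3.5 mA

KVL around the loop: 23 = V_D + I·R = 3.3 + I × 5.6 kΩ.
So I = (23 − 3.3) / 5.6 kΩ = 19.7 / 5.6 = 3.52 mA.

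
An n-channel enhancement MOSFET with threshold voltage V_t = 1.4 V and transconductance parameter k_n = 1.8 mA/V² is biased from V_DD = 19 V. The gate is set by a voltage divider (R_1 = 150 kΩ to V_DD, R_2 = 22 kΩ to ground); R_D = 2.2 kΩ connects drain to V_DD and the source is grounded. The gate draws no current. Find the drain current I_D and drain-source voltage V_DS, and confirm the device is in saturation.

I_D ≈ 0.96 mA, V_DS ≈ 17 V

V_G = V_DD·R_2/(R_1+R_2) = 19×22/172 = 2.43 V. With the source grounded, V_GS = V_G = 2.43 V.
Assume saturation: I_D = (k_n/2)(V_GS − V_t)² = (1.8/2)×(2.43 − 1.4)² = 0.9×1.03² = 0.955 mA.
V_DS = V_DD − I_D·R_D = 19 − 0.955×2.2 = 16.9 V.
Saturation requires V_DS ≥ V_GS − V_t = 1.03 V; 16.9 ≥ 1.03 ✓.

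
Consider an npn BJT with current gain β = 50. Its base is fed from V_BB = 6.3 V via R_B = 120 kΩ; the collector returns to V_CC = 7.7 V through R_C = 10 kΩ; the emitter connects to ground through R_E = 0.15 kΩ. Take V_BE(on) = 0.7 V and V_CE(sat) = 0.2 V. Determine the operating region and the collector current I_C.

Assume active: I_B = (6.3 − 0.7)/(120 + 51×0.15) = 0.0439 mA, I_C = β·I_B = 2.19 mA.
Then V_CE = 7.7 − 2.19×10 − 2.24×0.15 = -14.6 V < 0.2 V — the active assumption fails.
Re-solve with V_CE = 0.2 V. KCL at the emitter: V_E/R_E = (V_BB−0.7−V_E)/R_B + (V_CC−0.2−V_E)/R_C, giving V_E = 0.118 V.
I_C = (V_CC − 0.2 − V_E)/R_C = (7.5 − 0.118)/10 = 0.738 mA.
Check: I_B = (5.6 − 0.118)/120 = 0.0457 mA, and β·I_B = 2.28 mA > I_C, confirming saturation.

saturation; I_C ≈ 0.74 mA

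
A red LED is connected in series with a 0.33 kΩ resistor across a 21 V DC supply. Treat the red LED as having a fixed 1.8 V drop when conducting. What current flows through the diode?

KVL around the loop: 21 = V_D + I·R = 1.8 + I × 0.33 kΩ.
So I = (21 − 1.8) / 0.33 kΩ = 19.2 / 0.33 = 58.2 mA.

I ≈ 58 mA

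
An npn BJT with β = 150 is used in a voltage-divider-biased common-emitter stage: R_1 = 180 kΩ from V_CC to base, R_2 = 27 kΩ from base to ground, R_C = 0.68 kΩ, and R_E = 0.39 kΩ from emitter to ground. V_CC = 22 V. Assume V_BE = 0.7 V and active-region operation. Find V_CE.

Thevenize the base divider: V_Th = V_CC·R_2/(R_1+R_2) = 22×27/207 = 2.87 V, R_Th = R_1‖R_2 = 23.5 kΩ.
Base-emitter loop: V_Th = I_B·R_Th + V_BE + (β+1)I_B·R_E, so I_B = (2.87 − 0.7) / (23.5 + 151×0.39) = 0.0263 mA.
I_C = β·I_B = 150×0.0263 = 3.95 mA, and I_E = (β+1)I_B = 3.98 mA.
V_CE = V_CC − I_C·R_C − I_E·R_E = 22 − 3.95×0.68 − 3.98×0.39 = 17.8 V.
V_CE = 17.8 V > 0.2 V confirms active-region operation.

V_CE ≈ 18 V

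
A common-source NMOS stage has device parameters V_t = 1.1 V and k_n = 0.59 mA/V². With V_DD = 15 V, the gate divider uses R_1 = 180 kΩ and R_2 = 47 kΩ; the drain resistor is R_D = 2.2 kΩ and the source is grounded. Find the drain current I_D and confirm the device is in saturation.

V_G = V_DD·R_2/(R_1+R_2) = 15×47/227 = 3.11 V. With the source grounded, V_GS = V_G = 3.11 V.
Assume saturation: I_D = (k_n/2)(V_GS − V_t)² = (0.59/2)×(3.11 − 1.1)² = 0.295×2.01² = 1.19 mA.
V_DS = V_DD − I_D·R_D = 15 − 1.19×2.2 = 12.4 V.
Saturation requires V_DS ≥ V_GS − V_t = 2.01 V; 12.4 ≥ 2.01 ✓.

I_D ≈ 1.2 mA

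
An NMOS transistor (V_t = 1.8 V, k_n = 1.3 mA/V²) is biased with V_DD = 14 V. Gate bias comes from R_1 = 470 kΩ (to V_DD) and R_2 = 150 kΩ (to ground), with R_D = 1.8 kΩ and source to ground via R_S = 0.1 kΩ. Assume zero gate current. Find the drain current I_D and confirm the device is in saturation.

I_D ≈ 1.4 mA

V_G = V_DD·R_2/(R_1+R_2) = 14×150/620 = 3.39 V.
Assume saturation: I_D = (k_n/2)(V_GS − V_t)² with V_GS = V_G − I_D·R_S = 3.39 − 0.1·I_D.
Substituting gives 0.0065·I_D² − 1.21·I_D + 1.64 = 0, with roots I_D = 1.37 or 184 mA.
The root I_D = 184 mA gives V_GS = -15 V ≤ V_t, so take I_D = 1.37 mA.
Then V_GS = 3.25 V and V_DS = V_DD − I_D(R_D+R_S) = 14 − 1.37×1.9 = 11.4 V.
Saturation requires V_DS ≥ V_GS − V_t = 1.45 V; 11.4 ≥ 1.45 ✓.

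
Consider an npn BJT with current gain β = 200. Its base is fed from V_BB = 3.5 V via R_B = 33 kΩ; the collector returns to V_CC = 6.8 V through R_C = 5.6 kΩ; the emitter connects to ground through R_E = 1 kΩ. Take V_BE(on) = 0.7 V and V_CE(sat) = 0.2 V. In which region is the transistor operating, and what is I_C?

Assume active: I_B = (3.5 − 0.7)/(33 + 201×1) = 0.012 mA, I_C = β·I_B = 2.39 mA.
Then V_CE = 6.8 − 2.39×5.6 − 2.41×1 = -9.01 V < 0.2 V — the active assumption fails.
Re-solve with V_CE = 0.2 V. KCL at the emitter: V_E/R_E = (V_BB−0.7−V_E)/R_B + (V_CC−0.2−V_E)/R_C, giving V_E = 1.05 V.
I_C = (V_CC − 0.2 − V_E)/R_C = (6.6 − 1.05)/5.6 = 0.992 mA.
Check: I_B = (2.8 − 1.05)/33 = 0.0532 mA, and β·I_B = 10.6 mA > I_C, confirming saturation.

saturation; I_C ≈ 0.99 mA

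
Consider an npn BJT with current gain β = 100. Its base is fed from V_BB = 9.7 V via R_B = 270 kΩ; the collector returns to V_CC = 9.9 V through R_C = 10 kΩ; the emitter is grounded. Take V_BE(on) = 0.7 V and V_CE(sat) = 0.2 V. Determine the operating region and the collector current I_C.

saturation; I_C ≈ 0.97 mA

Assume active: I_B = (9.7 − 0.7)/270 = 0.0333 mA, giving I_C = β·I_B = 3.33 mA.
But then V_CE = 9.9 − 3.33×10 = -23.4 V < V_CE(sat) = 0.2 V — impossible in the active region.
So the transistor is saturated. With V_CE = 0.2 V, I_C = (V_CC − 0.2)/R_C = 9.7/10 = 0.97 mA.
Check: β·I_B = 3.33 mA > I_C = 0.97 mA, confirming saturation.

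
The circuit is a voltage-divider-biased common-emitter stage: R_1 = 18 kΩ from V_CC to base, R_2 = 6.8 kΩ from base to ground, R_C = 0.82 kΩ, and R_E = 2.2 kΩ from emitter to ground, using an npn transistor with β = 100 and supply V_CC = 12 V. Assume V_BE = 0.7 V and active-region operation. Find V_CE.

Thevenize the base divider: V_Th = V_CC·R_2/(R_1+R_2) = 12×6.8/24.8 = 3.29 V, R_Th = R_1‖R_2 = 4.94 kΩ.
Base-emitter loop: V_Th = I_B·R_Th + V_BE + (β+1)I_B·R_E, so I_B = (3.29 − 0.7) / (4.94 + 101×2.2) = 0.0114 mA.
I_C = β·I_B = 100×0.0114 = 1.14 mA, and I_E = (β+1)I_B = 1.15 mA.
V_CE = V_CC − I_C·R_C − I_E·R_E = 12 − 1.14×0.82 − 1.15×2.2 = 8.53 V.
V_CE = 8.53 V > 0.2 V confirms active-region operation.

V_CE ≈ 8.5 V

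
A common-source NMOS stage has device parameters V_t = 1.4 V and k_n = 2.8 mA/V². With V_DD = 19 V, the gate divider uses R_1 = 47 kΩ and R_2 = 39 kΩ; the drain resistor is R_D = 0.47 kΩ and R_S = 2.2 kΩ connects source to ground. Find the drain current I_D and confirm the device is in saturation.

I_D ≈ 2.7 mA

V_G = V_DD·R_2/(R_1+R_2) = 19×39/86 = 8.62 V.
Assume saturation: I_D = (k_n/2)(V_GS − V_t)² with V_GS = V_G − I_D·R_S = 8.62 − 2.2·I_D.
Substituting gives 6.78·I_D² − 45.5·I_D + 72.9 = 0, with roots I_D = 2.65 or 4.05 mA.
The root I_D = 4.05 mA gives V_GS = -0.302 V ≤ V_t, so take I_D = 2.65 mA.
Then V_GS = 2.78 V and V_DS = V_DD − I_D(R_D+R_S) = 19 − 2.65×2.67 = 11.9 V.
Saturation requires V_DS ≥ V_GS − V_t = 1.38 V; 11.9 ≥ 1.38 ✓.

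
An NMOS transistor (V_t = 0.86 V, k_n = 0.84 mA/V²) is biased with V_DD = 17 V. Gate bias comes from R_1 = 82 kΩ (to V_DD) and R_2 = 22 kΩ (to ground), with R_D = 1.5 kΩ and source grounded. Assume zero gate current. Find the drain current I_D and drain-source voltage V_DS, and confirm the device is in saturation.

V_G = V_DD·R_2/(R_1+R_2) = 17×22/104 = 3.6 V. With the source grounded, V_GS = V_G = 3.6 V.
Assume saturation: I_D = (k_n/2)(V_GS − V_t)² = (0.84/2)×(3.6 − 0.86)² = 0.42×2.74² = 3.14 mA.
V_DS = V_DD − I_D·R_D = 17 − 3.14×1.5 = 12.3 V.
Saturation requires V_DS ≥ V_GS − V_t = 2.74 V; 12.3 ≥ 2.74 ✓.

I_D ≈ 3.1 mA, V_DS ≈ 12 V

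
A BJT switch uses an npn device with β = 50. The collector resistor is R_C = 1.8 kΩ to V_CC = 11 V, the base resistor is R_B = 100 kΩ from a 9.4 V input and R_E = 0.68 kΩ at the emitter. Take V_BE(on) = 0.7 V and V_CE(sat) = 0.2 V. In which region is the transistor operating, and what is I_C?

active; I_C ≈ 3.2 mA

Assume active. Base-emitter loop: I_B = (V_BB − V_BE)/(R_B + (β+1)R_E) = (9.4 − 0.7)/(100 + 51×0.68) = 0.0646 mA.
I_C = β·I_B = 50×0.0646 = 3.23 mA.
V_CE = V_CC − I_C·R_C − I_E·R_E = 11 − 3.23×1.8 − 3.29×0.68 = 2.95 V > V_CE(sat), so the active-region assumption holds.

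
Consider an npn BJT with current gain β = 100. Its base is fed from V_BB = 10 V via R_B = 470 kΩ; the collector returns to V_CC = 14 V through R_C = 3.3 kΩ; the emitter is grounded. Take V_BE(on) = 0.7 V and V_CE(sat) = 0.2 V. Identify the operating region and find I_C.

Assume active. Base-emitter loop: I_B = (V_BB − V_BE)/R_B = (10 − 0.7)/470 = 0.0198 mA.
I_C = β·I_B = 100×0.0198 = 1.98 mA.
V_CE = V_CC − I_C·R_C = 14 − 1.98×3.3 = 7.47 V > V_CE(sat), so the active-region assumption holds.

active; I_C ≈ 2 mA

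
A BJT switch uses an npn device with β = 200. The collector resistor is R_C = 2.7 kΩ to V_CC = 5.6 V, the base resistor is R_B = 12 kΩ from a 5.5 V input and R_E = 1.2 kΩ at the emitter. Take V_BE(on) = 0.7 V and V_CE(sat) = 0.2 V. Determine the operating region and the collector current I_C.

Assume active: I_B = (5.5 − 0.7)/(12 + 201×1.2) = 0.019 mA, I_C = β·I_B = 3.79 mA.
Then V_CE = 5.6 − 3.79×2.7 − 3.81×1.2 = -9.21 V < 0.2 V — the active assumption fails.
Re-solve with V_CE = 0.2 V. KCL at the emitter: V_E/R_E = (V_BB−0.7−V_E)/R_B + (V_CC−0.2−V_E)/R_C, giving V_E = 1.86 V.
I_C = (V_CC − 0.2 − V_E)/R_C = (5.4 − 1.86)/2.7 = 1.31 mA.
Check: I_B = (4.8 − 1.86)/12 = 0.245 mA, and β·I_B = 48.9 mA > I_C, confirming saturation.

saturation; I_C ≈ 1.3 mA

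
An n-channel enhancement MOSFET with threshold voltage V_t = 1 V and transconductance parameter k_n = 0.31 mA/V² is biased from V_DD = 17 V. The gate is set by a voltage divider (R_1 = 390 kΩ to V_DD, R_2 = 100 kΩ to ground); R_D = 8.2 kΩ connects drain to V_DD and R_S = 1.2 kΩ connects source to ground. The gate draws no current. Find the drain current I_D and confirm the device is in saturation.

V_G = V_DD·R_2/(R_1+R_2) = 17×100/490 = 3.47 V.
Assume saturation: I_D = (k_n/2)(V_GS − V_t)² with V_GS = V_G − I_D·R_S = 3.47 − 1.2·I_D.
Substituting gives 0.223·I_D² − 1.92·I_D + 0.945 = 0, with roots I_D = 0.525 or 8.07 mA.
The root I_D = 8.07 mA gives V_GS = -6.22 V ≤ V_t, so take I_D = 0.525 mA.
Then V_GS = 2.84 V and V_DS = V_DD − I_D(R_D+R_S) = 17 − 0.525×9.4 = 12.1 V.
Saturation requires V_DS ≥ V_GS − V_t = 1.84 V; 12.1 ≥ 1.84 ✓.

I_D ≈ 0.52 mA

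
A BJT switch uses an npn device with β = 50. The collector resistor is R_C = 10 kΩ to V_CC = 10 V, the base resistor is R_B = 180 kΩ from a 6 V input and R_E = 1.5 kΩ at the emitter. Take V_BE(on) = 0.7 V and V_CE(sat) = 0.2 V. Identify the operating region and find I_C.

Assume active: I_B = (6 − 0.7)/(180 + 51×1.5) = 0.0207 mA, I_C = β·I_B = 1.03 mA.
Then V_CE = 10 − 1.03×10 − 1.05×1.5 = -1.91 V < 0.2 V — the active assumption fails.
Re-solve with V_CE = 0.2 V. KCL at the emitter: V_E/R_E = (V_BB−0.7−V_E)/R_B + (V_CC−0.2−V_E)/R_C, giving V_E = 1.31 V.
I_C = (V_CC − 0.2 − V_E)/R_C = (9.8 − 1.31)/10 = 0.849 mA.
Check: I_B = (5.3 − 1.31)/180 = 0.0222 mA, and β·I_B = 1.11 mA > I_C, confirming saturation.

saturation; I_C ≈ 0.85 mA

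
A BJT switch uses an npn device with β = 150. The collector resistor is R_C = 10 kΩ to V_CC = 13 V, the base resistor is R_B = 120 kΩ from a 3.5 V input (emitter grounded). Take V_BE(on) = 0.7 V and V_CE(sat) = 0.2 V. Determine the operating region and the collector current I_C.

saturation; I_C ≈ 1.3 mA

Assume active: I_B = (3.5 − 0.7)/120 = 0.0233 mA, giving I_C = β·I_B = 3.5 mA.
But then V_CE = 13 − 3.5×10 = -22 V < V_CE(sat) = 0.2 V — impossible in the active region.
So the transistor is saturated. With V_CE = 0.2 V, I_C = (V_CC − 0.2)/R_C = 12.8/10 = 1.28 mA.
Check: β·I_B = 3.5 mA > I_C = 1.28 mA, confirming saturation.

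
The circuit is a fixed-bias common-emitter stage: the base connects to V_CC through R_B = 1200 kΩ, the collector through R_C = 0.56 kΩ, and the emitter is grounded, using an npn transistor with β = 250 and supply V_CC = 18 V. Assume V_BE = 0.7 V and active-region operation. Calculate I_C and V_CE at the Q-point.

Base loop: V_CC = I_B·R_B + V_BE, so I_B = (18 − 0.7)/1200 kΩ = 0.0144 mA.
In the active region I_C = β·I_B = 250 × 0.0144 = 3.6 mA.
Collector loop: V_CE = V_CC − I_C·R_C = 18 − 3.6×0.56 = 16 V.
Since V_CE = 16 V > V_CE(sat) ≈ 0.2 V, the transistor is in the active region as assumed.

I_C ≈ 3.6 mA, V_CE ≈ 16 V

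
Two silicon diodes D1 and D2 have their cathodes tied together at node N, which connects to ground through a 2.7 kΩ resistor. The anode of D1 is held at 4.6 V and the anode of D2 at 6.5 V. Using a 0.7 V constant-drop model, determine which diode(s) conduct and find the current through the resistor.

Only D2 conducts; I_R ≈ 2.1 mA

Assume both conduct. Then node N would need to be at both 4.6−0.7 = 3.9 V and 6.5−0.7 = 5.8 V, which is impossible.
Assume only D2 conducts: V_N = 6.5 − 0.7 = 5.8 V, so I_R = 5.8/2.7 = 2.15 mA.
Check D1: its anode-to-cathode voltage is 4.6 − 5.8 = -1.2 V < 0.7 V, so it is off. The assumption is consistent.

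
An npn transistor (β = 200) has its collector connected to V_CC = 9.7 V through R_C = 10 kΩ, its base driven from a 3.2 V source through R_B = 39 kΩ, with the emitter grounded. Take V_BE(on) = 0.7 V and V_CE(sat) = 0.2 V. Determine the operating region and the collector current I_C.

Assume active: I_B = (3.2 − 0.7)/39 = 0.0641 mA, giving I_C = β·I_B = 12.8 mA.
But then V_CE = 9.7 − 12.8×10 = -119 V < V_CE(sat) = 0.2 V — impossible in the active region.
So the transistor is saturated. With V_CE = 0.2 V, I_C = (V_CC − 0.2)/R_C = 9.5/10 = 0.95 mA.
Check: β·I_B = 12.8 mA > I_C = 0.95 mA, confirming saturation.

saturation; I_C ≈ 0.95 mA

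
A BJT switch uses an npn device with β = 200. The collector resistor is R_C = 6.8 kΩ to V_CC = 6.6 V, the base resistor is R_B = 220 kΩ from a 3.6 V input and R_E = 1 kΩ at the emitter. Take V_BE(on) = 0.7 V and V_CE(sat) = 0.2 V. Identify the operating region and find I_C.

saturation; I_C ≈ 0.82 mA

Assume active: I_B = (3.6 − 0.7)/(220 + 201×1) = 0.00689 mA, I_C = β·I_B = 1.38 mA.
Then V_CE = 6.6 − 1.38×6.8 − 1.38×1 = -4.15 V < 0.2 V — the active assumption fails.
Re-solve with V_CE = 0.2 V. KCL at the emitter: V_E/R_E = (V_BB−0.7−V_E)/R_B + (V_CC−0.2−V_E)/R_C, giving V_E = 0.829 V.
I_C = (V_CC − 0.2 − V_E)/R_C = (6.4 − 0.829)/6.8 = 0.819 mA.
Check: I_B = (2.9 − 0.829)/220 = 0.00941 mA, and β·I_B = 1.88 mA > I_C, confirming saturation.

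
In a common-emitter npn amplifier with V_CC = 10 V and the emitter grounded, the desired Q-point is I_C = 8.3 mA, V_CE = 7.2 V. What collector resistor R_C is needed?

Collector loop: V_CC = I_C·R_C + V_CE.
R_C = (V_CC − V_CE)/I_C = (10 − 7.2)/8.3 = 0.337 kΩ.

R_C ≈ 0.34 kΩ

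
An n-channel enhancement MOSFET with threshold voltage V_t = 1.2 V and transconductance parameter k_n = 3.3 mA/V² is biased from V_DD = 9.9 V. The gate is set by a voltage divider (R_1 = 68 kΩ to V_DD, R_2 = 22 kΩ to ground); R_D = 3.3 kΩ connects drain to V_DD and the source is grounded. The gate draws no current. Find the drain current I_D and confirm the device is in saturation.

V_G = V_DD·R_2/(R_1+R_2) = 9.9×22/90 = 2.42 V. With the source grounded, V_GS = V_G = 2.42 V.
Assume saturation: I_D = (k_n/2)(V_GS − V_t)² = (3.3/2)×(2.42 − 1.2)² = 1.65×1.22² = 2.46 mA.
V_DS = V_DD − I_D·R_D = 9.9 − 2.46×3.3 = 1.8 V.
Saturation requires V_DS ≥ V_GS − V_t = 1.22 V; 1.8 ≥ 1.22 ✓.

I_D ≈ 2.5 mA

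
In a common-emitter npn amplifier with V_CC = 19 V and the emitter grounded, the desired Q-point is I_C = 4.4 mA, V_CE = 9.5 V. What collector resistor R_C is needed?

R_C ≈ 2.2 kΩ

Collector loop: V_CC = I_C·R_C + V_CE.
R_C = (V_CC − V_CE)/I_C = (19 − 9.5)/4.4 = 2.16 kΩ.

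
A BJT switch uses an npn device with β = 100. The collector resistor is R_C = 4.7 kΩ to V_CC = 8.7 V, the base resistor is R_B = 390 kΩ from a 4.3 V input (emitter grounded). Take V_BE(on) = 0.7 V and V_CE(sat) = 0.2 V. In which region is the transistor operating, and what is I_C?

active; I_C ≈ 0.92 mA

Assume active. Base-emitter loop: I_B = (V_BB − V_BE)/R_B = (4.3 − 0.7)/390 = 0.00923 mA.
I_C = β·I_B = 100×0.00923 = 0.923 mA.
V_CE = V_CC − I_C·R_C = 8.7 − 0.923×4.7 = 4.36 V > V_CE(sat), so the active-region assumption holds.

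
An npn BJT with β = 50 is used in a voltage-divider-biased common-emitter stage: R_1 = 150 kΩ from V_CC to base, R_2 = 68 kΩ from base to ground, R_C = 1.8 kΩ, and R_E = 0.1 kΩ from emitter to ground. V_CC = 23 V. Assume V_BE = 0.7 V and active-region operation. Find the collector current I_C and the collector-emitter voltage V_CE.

I_C ≈ 6.2 mA, V_CE ≈ 11 V

Thevenize the base divider: V_Th = V_CC·R_2/(R_1+R_2) = 23×68/218 = 7.17 V, R_Th = R_1‖R_2 = 46.8 kΩ.
Base-emitter loop: V_Th = I_B·R_Th + V_BE + (β+1)I_B·R_E, so I_B = (7.17 − 0.7) / (46.8 + 51×0.1) = 0.125 mA.
I_C = β·I_B = 50×0.125 = 6.24 mA, and I_E = (β+1)I_B = 6.36 mA.
V_CE = V_CC − I_C·R_C − I_E·R_E = 23 − 6.24×1.8 − 6.36×0.1 = 11.1 V.
V_CE = 11.1 V > 0.2 V confirms active-region operation.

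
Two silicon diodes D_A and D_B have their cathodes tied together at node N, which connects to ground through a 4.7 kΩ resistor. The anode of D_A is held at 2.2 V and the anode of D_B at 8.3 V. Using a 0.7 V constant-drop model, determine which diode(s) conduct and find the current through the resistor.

Assume both conduct. Then node N would need to be at both 2.2−0.7 = 1.5 V and 8.3−0.7 = 7.6 V, which is impossible.
Assume only D_B conducts: V_N = 8.3 − 0.7 = 7.6 V, so I_R = 7.6/4.7 = 1.62 mA.
Check D_A: its anode-to-cathode voltage is 2.2 − 7.6 = -5.4 V < 0.7 V, so it is off. The assumption is consistent.

Only D_B conducts; I_R ≈ 1.6 mA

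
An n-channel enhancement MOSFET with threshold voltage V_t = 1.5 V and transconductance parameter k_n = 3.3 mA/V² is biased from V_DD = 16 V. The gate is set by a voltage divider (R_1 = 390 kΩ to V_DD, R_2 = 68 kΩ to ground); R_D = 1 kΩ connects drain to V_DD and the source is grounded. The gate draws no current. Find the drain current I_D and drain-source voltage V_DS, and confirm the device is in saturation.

I_D ≈ 1.3 mA, V_DS ≈ 15 V

V_G = V_DD·R_2/(R_1+R_2) = 16×68/458 = 2.38 V. With the source grounded, V_GS = V_G = 2.38 V.
Assume saturation: I_D = (k_n/2)(V_GS − V_t)² = (3.3/2)×(2.38 − 1.5)² = 1.65×0.876² = 1.26 mA.
V_DS = V_DD − I_D·R_D = 16 − 1.26×1 = 14.7 V.
Saturation requires V_DS ≥ V_GS − V_t = 0.876 V; 14.7 ≥ 0.876 ✓.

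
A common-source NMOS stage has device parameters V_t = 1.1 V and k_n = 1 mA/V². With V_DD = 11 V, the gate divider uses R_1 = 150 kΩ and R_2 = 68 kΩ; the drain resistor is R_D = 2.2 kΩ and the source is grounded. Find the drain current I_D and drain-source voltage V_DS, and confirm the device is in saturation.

V_G = V_DD·R_2/(R_1+R_2) = 11×68/218 = 3.43 V. With the source grounded, V_GS = V_G = 3.43 V.
Assume saturation: I_D = (k_n/2)(V_GS − V_t)² = (1/2)×(3.43 − 1.1)² = 0.5×2.33² = 2.72 mA.
V_DS = V_DD − I_D·R_D = 11 − 2.72×2.2 = 5.02 V.
Saturation requires V_DS ≥ V_GS − V_t = 2.33 V; 5.02 ≥ 2.33 ✓.

I_D ≈ 2.7 mA, V_DS ≈ 5 V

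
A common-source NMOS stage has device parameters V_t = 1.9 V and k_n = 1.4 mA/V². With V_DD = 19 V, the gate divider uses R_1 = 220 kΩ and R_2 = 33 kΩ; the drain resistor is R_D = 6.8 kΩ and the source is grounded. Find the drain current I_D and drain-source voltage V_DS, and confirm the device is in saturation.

V_G = V_DD·R_2/(R_1+R_2) = 19×33/253 = 2.48 V. With the source grounded, V_GS = V_G = 2.48 V.
Assume saturation: I_D = (k_n/2)(V_GS − V_t)² = (1.4/2)×(2.48 − 1.9)² = 0.7×0.578² = 0.234 mA.
V_DS = V_DD − I_D·R_D = 19 − 0.234×6.8 = 17.4 V.
Saturation requires V_DS ≥ V_GS − V_t = 0.578 V; 17.4 ≥ 0.578 ✓.

I_D ≈ 0.23 mA, V_DS ≈ 17 V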